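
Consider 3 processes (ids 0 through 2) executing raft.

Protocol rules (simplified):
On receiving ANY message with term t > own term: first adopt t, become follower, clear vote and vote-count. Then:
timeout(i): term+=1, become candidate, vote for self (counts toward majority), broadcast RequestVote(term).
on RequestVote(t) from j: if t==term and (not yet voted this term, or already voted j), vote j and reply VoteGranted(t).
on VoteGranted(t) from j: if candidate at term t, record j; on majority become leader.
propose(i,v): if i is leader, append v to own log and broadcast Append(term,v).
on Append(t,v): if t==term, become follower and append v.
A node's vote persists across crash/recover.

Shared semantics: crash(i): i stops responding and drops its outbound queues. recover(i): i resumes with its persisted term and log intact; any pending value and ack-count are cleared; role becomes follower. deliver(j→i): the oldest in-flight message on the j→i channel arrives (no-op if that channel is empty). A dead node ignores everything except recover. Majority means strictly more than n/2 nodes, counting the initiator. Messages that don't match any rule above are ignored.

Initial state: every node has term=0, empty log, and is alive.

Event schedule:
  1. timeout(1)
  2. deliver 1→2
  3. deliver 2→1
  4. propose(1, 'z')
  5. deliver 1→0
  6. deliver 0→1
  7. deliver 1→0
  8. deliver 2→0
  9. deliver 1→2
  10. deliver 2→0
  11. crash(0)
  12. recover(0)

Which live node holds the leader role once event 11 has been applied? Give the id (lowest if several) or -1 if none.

after 1 — timeout(1): n1:cand/t1/[-]
after 2 — deliver 1→2: n2:foll/t1/[-]
after 3 — deliver 2→1: n1:lead/t1/[-]
after 4 — propose(1,'z'): n1:lead/t1/[z]
after 5 — deliver 1→0: n0:foll/t1/[-]
after 6 — deliver 0→1: ·
after 7 — deliver 1→0: n0:foll/t1/[z]
after 8 — deliver 2→0: ·
after 9 — deliver 1→2: n2:foll/t1/[z]
after 10 — deliver 2→0: ·
after 11 — crash(0): n0:✗foll/t1/[z]

1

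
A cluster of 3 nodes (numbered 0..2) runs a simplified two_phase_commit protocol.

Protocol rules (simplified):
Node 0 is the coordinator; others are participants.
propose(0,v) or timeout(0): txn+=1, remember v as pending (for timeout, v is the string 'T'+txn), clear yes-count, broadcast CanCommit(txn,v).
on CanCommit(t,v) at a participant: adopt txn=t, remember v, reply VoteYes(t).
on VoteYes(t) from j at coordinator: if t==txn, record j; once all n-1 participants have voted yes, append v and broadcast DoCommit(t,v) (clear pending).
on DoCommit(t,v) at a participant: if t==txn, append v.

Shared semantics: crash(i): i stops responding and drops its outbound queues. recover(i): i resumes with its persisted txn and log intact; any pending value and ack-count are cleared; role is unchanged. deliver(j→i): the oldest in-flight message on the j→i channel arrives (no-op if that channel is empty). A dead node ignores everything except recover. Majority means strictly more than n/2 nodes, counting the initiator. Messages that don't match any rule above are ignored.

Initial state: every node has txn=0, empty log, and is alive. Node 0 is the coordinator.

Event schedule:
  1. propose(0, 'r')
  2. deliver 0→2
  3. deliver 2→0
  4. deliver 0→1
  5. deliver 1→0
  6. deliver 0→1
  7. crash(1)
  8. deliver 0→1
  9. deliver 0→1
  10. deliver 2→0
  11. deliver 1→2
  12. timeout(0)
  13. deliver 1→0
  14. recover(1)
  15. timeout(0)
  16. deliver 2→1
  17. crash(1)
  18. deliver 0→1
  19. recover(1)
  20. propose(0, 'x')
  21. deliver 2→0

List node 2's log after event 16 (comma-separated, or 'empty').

[1] propose(0,'r') → N0(coor t1 [-])
[2] deliver 0→2 → N2(part t1 [-])
[3] deliver 2→0 → ∅
[4] deliver 0→1 → N1(part t1 [-])
[5] deliver 1→0 → N0(coor t1 [r])
[6] deliver 0→1 → N1(part t1 [r])
[7] crash(1) → N1(✗part t1 [r])
[8] deliver 0→1 → ∅
[9] deliver 0→1 → ∅
[10] deliver 2→0 → ∅
[11] deliver 1→2 → ∅
[12] timeout(0) → N0(coor t2 [r])
[13] deliver 1→0 → ∅
[14] recover(1) → N1(part t1 [r])
[15] timeout(0) → N0(coor t3 [r])
[16] deliver 2→1 → ∅

empty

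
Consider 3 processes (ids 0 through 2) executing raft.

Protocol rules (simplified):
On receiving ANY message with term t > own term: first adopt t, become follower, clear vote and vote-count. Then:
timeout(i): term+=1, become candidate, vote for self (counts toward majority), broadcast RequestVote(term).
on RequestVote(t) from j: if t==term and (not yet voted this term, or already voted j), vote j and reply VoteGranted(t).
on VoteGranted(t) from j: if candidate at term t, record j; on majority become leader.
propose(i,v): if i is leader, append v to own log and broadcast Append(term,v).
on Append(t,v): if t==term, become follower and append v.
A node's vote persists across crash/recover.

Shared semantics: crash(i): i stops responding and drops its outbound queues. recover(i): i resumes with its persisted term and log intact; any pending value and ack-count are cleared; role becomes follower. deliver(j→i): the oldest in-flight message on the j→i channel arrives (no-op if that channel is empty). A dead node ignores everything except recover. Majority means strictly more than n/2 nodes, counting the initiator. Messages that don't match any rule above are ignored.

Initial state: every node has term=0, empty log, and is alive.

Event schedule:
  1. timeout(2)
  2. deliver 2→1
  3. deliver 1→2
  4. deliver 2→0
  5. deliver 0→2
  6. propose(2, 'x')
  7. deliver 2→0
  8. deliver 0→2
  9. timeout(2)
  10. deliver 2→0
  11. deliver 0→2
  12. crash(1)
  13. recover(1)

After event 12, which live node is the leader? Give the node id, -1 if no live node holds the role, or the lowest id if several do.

2

step 1 timeout(2): 2={cand,t=1,log=-}
step 2 deliver 2→1: 1={foll,t=1,log=-}
step 3 deliver 1→2: 2={lead,t=1,log=-}
step 4 deliver 2→0: 0={foll,t=1,log=-}
step 5 deliver 0→2: —
step 6 propose(2,'x'): 2={lead,t=1,log=x}
step 7 deliver 2→0: 0={foll,t=1,log=x}
step 8 deliver 0→2: —
step 9 timeout(2): 2={cand,t=2,log=x}
step 10 deliver 2→0: 0={foll,t=2,log=x}
step 11 deliver 0→2: 2={lead,t=2,log=x}
step 12 crash(1): 1={✗foll,t=1,log=-}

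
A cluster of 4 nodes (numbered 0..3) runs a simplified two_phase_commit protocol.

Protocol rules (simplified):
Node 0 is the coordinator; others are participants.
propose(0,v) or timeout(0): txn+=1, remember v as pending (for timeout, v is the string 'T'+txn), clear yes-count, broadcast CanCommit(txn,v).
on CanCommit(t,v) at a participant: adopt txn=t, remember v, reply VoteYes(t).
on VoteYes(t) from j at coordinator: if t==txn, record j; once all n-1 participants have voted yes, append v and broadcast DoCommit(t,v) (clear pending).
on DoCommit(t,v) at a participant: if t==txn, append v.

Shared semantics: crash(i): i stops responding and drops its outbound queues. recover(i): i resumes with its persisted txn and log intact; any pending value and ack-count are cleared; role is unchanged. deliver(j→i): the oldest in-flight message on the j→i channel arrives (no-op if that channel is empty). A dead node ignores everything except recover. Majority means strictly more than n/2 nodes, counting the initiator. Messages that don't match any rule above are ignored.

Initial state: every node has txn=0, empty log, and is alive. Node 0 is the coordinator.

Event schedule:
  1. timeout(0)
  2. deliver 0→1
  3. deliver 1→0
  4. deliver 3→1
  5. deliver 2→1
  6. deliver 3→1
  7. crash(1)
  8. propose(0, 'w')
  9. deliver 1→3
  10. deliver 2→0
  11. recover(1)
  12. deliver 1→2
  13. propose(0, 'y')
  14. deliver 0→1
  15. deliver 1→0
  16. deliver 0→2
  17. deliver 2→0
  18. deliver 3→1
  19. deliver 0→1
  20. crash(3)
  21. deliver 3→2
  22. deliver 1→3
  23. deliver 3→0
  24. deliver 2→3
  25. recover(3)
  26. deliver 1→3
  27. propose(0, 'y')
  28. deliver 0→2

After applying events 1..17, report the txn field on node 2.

1

step 1 timeout(0): 0={coor,t=1,log=-}
step 2 deliver 0→1: 1={part,t=1,log=-}
step 3 deliver 1→0: —
step 4 deliver 3→1: —
step 5 deliver 2→1: —
step 6 deliver 3→1: —
step 7 crash(1): 1={✗part,t=1,log=-}
step 8 propose(0,'w'): 0={coor,t=2,log=-}
step 9 deliver 1→3: —
step 10 deliver 2→0: —
step 11 recover(1): 1={part,t=1,log=-}
step 12 deliver 1→2: —
step 13 propose(0,'y'): 0={coor,t=3,log=-}
step 14 deliver 0→1: 1={part,t=2,log=-}
step 15 deliver 1→0: —
step 16 deliver 0→2: 2={part,t=1,log=-}
step 17 deliver 2→0: —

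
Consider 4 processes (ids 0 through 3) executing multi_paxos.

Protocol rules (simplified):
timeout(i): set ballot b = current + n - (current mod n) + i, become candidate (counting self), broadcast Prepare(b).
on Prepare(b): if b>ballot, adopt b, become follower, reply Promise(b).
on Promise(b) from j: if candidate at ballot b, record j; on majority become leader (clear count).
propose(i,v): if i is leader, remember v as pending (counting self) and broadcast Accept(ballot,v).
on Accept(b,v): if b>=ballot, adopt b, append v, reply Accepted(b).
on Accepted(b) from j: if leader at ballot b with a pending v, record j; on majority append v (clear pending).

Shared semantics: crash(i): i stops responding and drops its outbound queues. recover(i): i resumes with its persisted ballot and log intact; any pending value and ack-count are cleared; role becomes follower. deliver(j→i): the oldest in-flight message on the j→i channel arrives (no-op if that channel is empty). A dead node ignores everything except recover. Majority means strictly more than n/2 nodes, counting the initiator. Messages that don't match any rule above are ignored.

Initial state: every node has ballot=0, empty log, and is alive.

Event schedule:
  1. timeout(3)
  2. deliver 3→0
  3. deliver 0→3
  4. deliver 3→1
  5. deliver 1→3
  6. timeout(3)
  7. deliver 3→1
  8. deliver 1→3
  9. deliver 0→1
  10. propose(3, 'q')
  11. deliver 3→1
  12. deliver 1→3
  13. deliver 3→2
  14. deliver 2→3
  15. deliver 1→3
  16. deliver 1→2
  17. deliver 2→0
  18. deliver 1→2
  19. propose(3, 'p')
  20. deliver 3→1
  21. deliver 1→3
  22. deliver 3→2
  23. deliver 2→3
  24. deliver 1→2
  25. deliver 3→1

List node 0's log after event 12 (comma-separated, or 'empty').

empty

step 1 timeout(3): 3={cand,b=7,log=-}
step 2 deliver 3→0: 0={foll,b=7,log=-}
step 3 deliver 0→3: —
step 4 deliver 3→1: 1={foll,b=7,log=-}
step 5 deliver 1→3: 3={lead,b=7,log=-}
step 6 timeout(3): 3={cand,b=11,log=-}
step 7 deliver 3→1: 1={foll,b=11,log=-}
step 8 deliver 1→3: —
step 9 deliver 0→1: —
step 10 propose(3,'q'): —
step 11 deliver 3→1: —
step 12 deliver 1→3: —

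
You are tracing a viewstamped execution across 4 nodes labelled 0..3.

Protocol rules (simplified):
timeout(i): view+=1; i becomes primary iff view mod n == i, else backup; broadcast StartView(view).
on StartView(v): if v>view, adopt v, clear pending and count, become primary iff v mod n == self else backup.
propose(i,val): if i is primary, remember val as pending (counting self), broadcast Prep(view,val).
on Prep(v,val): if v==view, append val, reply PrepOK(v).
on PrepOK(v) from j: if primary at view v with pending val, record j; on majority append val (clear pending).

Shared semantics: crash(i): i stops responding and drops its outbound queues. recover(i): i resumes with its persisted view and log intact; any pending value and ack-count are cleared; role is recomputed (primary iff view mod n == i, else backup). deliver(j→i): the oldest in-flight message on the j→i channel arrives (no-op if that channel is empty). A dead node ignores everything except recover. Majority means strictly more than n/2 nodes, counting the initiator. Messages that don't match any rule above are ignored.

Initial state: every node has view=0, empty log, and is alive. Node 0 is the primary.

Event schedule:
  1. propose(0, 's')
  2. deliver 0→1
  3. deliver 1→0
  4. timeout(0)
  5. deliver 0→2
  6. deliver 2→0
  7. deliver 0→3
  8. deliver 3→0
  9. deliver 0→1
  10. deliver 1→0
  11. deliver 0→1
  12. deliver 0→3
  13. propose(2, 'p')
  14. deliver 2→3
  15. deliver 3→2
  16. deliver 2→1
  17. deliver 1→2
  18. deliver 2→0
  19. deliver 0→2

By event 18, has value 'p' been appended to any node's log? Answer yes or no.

e1 propose(0,'s'): ·
e2 deliver 0→1: 1[back,v=0,s]
e3 deliver 1→0: ·
e4 timeout(0): 0[back,v=1,-]
e5 deliver 0→2: 2[back,v=0,s]
e6 deliver 2→0: ·
e7 deliver 0→3: 3[back,v=0,s]
e8 deliver 3→0: ·
e9 deliver 0→1: 1[prim,v=1,s]
e10 deliver 1→0: ·
e11 deliver 0→1: ·
e12 deliver 0→3: 3[back,v=1,s]
e13 propose(2,'p'): ·
e14 deliver 2→3: ·
e15 deliver 3→2: ·
e16 deliver 2→1: ·
e17 deliver 1→2: ·
e18 deliver 2→0: ·

no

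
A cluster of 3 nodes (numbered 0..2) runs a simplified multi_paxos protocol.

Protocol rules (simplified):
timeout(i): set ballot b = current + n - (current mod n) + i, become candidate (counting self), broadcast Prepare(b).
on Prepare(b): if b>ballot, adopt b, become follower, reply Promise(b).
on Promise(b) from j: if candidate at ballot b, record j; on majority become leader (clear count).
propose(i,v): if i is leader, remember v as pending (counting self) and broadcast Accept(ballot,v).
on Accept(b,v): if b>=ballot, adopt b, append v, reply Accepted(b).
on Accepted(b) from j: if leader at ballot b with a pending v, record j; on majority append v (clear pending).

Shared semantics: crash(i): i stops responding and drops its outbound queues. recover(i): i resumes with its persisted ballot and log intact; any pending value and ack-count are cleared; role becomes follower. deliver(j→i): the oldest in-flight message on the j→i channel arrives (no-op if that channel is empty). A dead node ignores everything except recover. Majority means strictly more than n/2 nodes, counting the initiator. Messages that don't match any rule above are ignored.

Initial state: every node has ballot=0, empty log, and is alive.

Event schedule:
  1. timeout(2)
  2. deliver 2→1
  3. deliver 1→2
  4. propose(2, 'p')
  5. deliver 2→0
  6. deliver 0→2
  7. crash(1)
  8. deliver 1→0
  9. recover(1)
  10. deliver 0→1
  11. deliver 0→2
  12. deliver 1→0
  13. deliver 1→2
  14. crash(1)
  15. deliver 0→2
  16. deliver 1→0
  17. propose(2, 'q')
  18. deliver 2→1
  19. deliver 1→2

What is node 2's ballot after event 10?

1. timeout(2):  <2:cand b5 ->
2. deliver 2→1:  <1:foll b5 ->
3. deliver 1→2:  <2:lead b5 ->
4. propose(2,'p'):  nop
5. deliver 2→0:  <0:foll b5 ->
6. deliver 0→2:  nop
7. crash(1):  <1:✗foll b5 ->
8. deliver 1→0:  nop
9. recover(1):  <1:foll b5 ->
10. deliver 0→1:  nop

5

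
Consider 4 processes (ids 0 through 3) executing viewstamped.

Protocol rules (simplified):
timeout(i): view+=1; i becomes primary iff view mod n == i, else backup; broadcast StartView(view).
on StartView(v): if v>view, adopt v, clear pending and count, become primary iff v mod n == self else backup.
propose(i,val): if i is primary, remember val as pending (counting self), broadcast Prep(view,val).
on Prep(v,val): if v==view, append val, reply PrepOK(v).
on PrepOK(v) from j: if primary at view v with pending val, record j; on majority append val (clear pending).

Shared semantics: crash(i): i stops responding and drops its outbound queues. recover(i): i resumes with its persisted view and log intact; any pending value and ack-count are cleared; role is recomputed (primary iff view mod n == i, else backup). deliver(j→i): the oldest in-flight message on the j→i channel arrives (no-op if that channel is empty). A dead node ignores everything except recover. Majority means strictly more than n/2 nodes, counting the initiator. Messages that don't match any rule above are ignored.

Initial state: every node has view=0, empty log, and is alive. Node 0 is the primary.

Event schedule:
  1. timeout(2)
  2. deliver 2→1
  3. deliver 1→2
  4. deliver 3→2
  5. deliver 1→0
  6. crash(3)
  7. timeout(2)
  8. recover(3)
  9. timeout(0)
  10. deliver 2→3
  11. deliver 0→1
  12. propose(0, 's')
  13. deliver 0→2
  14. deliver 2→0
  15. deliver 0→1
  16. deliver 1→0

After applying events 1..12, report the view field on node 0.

e1 timeout(2): 2[back,v=1,-]
e2 deliver 2→1: 1[prim,v=1,-]
e3 deliver 1→2: ·
e4 deliver 3→2: ·
e5 deliver 1→0: ·
e6 crash(3): 3[✗back,v=0,-]
e7 timeout(2): 2[prim,v=2,-]
e8 recover(3): 3[back,v=0,-]
e9 timeout(0): 0[back,v=1,-]
e10 deliver 2→3: 3[back,v=1,-]
e11 deliver 0→1: ·
e12 propose(0,'s'): ·

1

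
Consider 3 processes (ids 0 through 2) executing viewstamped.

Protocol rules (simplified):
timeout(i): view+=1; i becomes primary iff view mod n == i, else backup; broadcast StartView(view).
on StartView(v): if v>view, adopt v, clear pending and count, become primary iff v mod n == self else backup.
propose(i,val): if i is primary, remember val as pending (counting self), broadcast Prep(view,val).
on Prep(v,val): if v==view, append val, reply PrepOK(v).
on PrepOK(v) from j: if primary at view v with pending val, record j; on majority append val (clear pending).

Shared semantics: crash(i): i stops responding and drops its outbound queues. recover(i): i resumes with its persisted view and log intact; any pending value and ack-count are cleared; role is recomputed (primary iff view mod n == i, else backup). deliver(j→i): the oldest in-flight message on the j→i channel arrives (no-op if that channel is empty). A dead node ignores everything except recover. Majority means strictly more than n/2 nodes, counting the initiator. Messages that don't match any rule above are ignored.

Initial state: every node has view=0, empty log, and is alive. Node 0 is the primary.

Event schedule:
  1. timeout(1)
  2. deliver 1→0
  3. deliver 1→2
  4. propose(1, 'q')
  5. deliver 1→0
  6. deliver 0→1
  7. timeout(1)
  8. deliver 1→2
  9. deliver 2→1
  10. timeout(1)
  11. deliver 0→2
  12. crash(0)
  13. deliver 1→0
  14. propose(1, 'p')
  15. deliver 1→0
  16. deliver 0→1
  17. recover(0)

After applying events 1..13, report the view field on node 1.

after 1 — timeout(1): n1:prim/v1/[-]
after 2 — deliver 1→0: n0:back/v1/[-]
after 3 — deliver 1→2: n2:back/v1/[-]
after 4 — propose(1,'q'): ·
after 5 — deliver 1→0: n0:back/v1/[q]
after 6 — deliver 0→1: n1:prim/v1/[q]
after 7 — timeout(1): n1:back/v2/[q]
after 8 — deliver 1→2: n2:back/v1/[q]
after 9 — deliver 2→1: ·
after 10 — timeout(1): n1:back/v3/[q]
after 11 — deliver 0→2: ·
after 12 — crash(0): n0:✗back/v1/[q]
after 13 — deliver 1→0: ·

3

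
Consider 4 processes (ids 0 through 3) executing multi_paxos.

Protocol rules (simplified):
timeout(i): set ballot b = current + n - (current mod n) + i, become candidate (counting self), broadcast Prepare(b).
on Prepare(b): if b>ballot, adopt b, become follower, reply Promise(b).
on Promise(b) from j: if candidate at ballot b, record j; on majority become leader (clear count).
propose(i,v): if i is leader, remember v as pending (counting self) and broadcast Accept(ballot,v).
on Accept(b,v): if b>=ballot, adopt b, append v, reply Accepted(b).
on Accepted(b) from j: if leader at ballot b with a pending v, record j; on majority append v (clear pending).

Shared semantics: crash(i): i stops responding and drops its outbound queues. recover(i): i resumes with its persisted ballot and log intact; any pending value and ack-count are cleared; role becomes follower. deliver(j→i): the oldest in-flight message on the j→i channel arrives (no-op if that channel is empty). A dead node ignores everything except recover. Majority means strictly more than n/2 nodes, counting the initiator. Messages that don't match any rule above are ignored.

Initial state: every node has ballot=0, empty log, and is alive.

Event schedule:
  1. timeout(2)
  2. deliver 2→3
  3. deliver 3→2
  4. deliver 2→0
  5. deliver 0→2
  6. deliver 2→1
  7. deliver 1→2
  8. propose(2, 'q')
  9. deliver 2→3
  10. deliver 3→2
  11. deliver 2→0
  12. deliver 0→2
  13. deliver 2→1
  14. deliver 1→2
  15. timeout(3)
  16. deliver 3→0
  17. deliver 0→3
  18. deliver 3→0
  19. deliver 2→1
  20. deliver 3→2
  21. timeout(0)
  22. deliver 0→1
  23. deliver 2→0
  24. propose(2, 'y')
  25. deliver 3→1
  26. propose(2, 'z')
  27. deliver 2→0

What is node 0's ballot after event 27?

12

1. timeout(2):  <2:cand b6 ->
2. deliver 2→3:  <3:foll b6 ->
3. deliver 3→2:  nop
4. deliver 2→0:  <0:foll b6 ->
5. deliver 0→2:  <2:lead b6 ->
6. deliver 2→1:  <1:foll b6 ->
7. deliver 1→2:  nop
8. propose(2,'q'):  nop
9. deliver 2→3:  <3:foll b6 q>
10. deliver 3→2:  nop
11. deliver 2→0:  <0:foll b6 q>
12. deliver 0→2:  <2:lead b6 q>
13. deliver 2→1:  <1:foll b6 q>
14. deliver 1→2:  nop
15. timeout(3):  <3:cand b11 q>
16. deliver 3→0:  <0:foll b11 q>
17. deliver 0→3:  nop
18. deliver 3→0:  nop
19. deliver 2→1:  nop
20. deliver 3→2:  <2:foll b11 q>
21. timeout(0):  <0:cand b12 q>
22. deliver 0→1:  <1:foll b12 q>
23. deliver 2→0:  nop
24. propose(2,'y'):  nop
25. deliver 3→1:  nop
26. propose(2,'z'):  nop
27. deliver 2→0:  nop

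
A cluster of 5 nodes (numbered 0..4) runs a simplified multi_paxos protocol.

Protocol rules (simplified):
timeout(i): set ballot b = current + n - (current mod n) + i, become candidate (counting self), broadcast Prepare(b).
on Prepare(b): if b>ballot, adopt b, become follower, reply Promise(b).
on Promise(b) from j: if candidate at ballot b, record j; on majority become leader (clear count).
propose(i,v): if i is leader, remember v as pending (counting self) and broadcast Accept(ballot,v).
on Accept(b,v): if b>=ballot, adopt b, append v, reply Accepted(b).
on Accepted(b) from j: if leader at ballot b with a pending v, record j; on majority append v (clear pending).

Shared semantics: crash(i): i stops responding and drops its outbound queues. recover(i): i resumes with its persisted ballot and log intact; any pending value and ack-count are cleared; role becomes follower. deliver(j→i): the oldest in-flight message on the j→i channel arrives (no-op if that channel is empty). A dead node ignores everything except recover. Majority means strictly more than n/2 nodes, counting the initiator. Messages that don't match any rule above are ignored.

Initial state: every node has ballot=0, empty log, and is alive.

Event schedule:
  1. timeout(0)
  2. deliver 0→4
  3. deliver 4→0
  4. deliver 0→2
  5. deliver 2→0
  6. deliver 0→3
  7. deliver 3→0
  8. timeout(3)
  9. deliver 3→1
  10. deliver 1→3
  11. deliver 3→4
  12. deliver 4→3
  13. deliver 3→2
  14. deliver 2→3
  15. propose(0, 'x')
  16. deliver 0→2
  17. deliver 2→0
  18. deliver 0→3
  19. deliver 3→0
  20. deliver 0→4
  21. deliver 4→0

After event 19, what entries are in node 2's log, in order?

empty

step 1 timeout(0): 0={cand,b=5,log=-}
step 2 deliver 0→4: 4={foll,b=5,log=-}
step 3 deliver 4→0: —
step 4 deliver 0→2: 2={foll,b=5,log=-}
step 5 deliver 2→0: 0={lead,b=5,log=-}
step 6 deliver 0→3: 3={foll,b=5,log=-}
step 7 deliver 3→0: —
step 8 timeout(3): 3={cand,b=13,log=-}
step 9 deliver 3→1: 1={foll,b=13,log=-}
step 10 deliver 1→3: —
step 11 deliver 3→4: 4={foll,b=13,log=-}
step 12 deliver 4→3: 3={lead,b=13,log=-}
step 13 deliver 3→2: 2={foll,b=13,log=-}
step 14 deliver 2→3: —
step 15 propose(0,'x'): —
step 16 deliver 0→2: —
step 17 deliver 2→0: —
step 18 deliver 0→3: —
step 19 deliver 3→0: 0={foll,b=13,log=-}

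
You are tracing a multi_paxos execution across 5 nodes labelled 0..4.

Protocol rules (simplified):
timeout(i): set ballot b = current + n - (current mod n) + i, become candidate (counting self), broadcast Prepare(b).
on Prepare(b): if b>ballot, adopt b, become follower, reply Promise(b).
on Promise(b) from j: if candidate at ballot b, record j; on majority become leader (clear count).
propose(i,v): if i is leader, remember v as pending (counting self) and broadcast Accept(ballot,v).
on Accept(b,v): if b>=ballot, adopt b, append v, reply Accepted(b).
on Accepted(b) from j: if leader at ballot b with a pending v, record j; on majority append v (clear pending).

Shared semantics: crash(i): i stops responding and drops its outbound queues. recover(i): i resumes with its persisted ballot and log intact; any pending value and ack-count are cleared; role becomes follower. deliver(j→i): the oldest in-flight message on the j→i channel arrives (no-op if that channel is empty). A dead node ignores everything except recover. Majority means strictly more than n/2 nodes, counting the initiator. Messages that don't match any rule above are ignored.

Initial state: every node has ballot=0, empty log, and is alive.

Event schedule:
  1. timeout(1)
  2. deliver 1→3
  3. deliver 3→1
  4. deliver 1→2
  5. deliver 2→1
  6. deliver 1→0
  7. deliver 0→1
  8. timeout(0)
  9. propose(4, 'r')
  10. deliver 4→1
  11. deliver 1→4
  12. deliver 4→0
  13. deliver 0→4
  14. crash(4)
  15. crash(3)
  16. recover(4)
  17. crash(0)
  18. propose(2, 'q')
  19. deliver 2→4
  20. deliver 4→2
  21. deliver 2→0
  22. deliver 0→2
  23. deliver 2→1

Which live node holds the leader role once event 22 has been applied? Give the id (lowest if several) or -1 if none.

after 1 — timeout(1): n1:cand/b6/[-]
after 2 — deliver 1→3: n3:foll/b6/[-]
after 3 — deliver 3→1: ·
after 4 — deliver 1→2: n2:foll/b6/[-]
after 5 — deliver 2→1: n1:lead/b6/[-]
after 6 — deliver 1→0: n0:foll/b6/[-]
after 7 — deliver 0→1: ·
after 8 — timeout(0): n0:cand/b10/[-]
after 9 — propose(4,'r'): ·
after 10 — deliver 4→1: ·
after 11 — deliver 1→4: n4:foll/b6/[-]
after 12 — deliver 4→0: ·
after 13 — deliver 0→4: n4:foll/b10/[-]
after 14 — crash(4): n4:✗foll/b10/[-]
after 15 — crash(3): n3:✗foll/b6/[-]
after 16 — recover(4): n4:foll/b10/[-]
after 17 — crash(0): n0:✗cand/b10/[-]
after 18 — propose(2,'q'): ·
after 19 — deliver 2→4: ·
after 20 — deliver 4→2: ·
after 21 — deliver 2→0: ·
after 22 — deliver 0→2: ·

1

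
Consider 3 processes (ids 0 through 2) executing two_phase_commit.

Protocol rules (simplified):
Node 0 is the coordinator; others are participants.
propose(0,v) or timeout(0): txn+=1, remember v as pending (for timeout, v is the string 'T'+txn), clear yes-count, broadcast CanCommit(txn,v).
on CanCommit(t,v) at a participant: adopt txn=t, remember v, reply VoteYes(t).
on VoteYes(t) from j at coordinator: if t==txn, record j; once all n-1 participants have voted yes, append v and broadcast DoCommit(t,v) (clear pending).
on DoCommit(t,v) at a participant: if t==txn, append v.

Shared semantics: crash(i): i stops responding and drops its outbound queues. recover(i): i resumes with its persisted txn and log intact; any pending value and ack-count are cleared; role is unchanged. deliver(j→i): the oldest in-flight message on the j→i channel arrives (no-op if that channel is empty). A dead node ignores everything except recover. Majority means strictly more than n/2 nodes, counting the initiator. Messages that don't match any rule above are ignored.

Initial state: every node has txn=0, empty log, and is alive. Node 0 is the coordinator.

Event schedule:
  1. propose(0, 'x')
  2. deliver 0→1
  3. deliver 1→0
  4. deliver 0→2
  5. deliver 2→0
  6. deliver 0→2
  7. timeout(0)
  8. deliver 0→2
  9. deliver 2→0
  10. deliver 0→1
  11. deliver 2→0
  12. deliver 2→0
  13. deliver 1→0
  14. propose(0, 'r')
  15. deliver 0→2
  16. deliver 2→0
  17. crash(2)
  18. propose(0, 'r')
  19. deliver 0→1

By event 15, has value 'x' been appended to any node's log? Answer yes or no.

yes

after 1 — propose(0,'x'): n0:coor/t1/[-]
after 2 — deliver 0→1: n1:part/t1/[-]
after 3 — deliver 1→0: ·
after 4 — deliver 0→2: n2:part/t1/[-]
after 5 — deliver 2→0: n0:coor/t1/[x]
after 6 — deliver 0→2: n2:part/t1/[x]
after 7 — timeout(0): n0:coor/t2/[x]
after 8 — deliver 0→2: n2:part/t2/[x]
after 9 — deliver 2→0: ·
after 10 — deliver 0→1: n1:part/t1/[x]
after 11 — deliver 2→0: ·
after 12 — deliver 2→0: ·
after 13 — deliver 1→0: ·
after 14 — propose(0,'r'): n0:coor/t3/[x]
after 15 — deliver 0→2: n2:part/t3/[x]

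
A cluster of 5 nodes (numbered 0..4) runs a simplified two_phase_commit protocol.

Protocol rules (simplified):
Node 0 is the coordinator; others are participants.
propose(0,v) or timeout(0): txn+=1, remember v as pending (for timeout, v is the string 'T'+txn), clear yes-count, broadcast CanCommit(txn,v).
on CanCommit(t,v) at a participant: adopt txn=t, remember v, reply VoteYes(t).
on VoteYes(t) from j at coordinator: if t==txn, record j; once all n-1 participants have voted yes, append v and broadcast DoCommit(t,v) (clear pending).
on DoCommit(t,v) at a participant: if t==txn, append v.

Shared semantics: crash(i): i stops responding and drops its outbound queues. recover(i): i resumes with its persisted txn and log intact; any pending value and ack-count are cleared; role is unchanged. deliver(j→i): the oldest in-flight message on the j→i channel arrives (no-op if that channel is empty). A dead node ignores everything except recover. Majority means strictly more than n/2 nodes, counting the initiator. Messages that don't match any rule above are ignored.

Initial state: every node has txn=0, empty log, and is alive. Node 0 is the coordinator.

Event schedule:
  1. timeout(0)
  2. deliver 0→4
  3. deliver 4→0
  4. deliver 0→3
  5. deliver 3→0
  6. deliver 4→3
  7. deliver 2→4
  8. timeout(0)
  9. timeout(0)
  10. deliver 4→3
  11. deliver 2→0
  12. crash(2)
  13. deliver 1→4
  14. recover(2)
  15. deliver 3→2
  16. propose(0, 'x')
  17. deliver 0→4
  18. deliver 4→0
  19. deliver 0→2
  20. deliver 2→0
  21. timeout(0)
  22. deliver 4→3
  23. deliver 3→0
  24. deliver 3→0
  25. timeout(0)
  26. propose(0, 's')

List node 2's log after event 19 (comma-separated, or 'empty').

e1 timeout(0): 0[coor,t=1,-]
e2 deliver 0→4: 4[part,t=1,-]
e3 deliver 4→0: ·
e4 deliver 0→3: 3[part,t=1,-]
e5 deliver 3→0: ·
e6 deliver 4→3: ·
e7 deliver 2→4: ·
e8 timeout(0): 0[coor,t=2,-]
e9 timeout(0): 0[coor,t=3,-]
e10 deliver 4→3: ·
e11 deliver 2→0: ·
e12 crash(2): 2[✗part,t=0,-]
e13 deliver 1→4: ·
e14 recover(2): 2[part,t=0,-]
e15 deliver 3→2: ·
e16 propose(0,'x'): 0[coor,t=4,-]
e17 deliver 0→4: 4[part,t=2,-]
e18 deliver 4→0: ·
e19 deliver 0→2: 2[part,t=1,-]

empty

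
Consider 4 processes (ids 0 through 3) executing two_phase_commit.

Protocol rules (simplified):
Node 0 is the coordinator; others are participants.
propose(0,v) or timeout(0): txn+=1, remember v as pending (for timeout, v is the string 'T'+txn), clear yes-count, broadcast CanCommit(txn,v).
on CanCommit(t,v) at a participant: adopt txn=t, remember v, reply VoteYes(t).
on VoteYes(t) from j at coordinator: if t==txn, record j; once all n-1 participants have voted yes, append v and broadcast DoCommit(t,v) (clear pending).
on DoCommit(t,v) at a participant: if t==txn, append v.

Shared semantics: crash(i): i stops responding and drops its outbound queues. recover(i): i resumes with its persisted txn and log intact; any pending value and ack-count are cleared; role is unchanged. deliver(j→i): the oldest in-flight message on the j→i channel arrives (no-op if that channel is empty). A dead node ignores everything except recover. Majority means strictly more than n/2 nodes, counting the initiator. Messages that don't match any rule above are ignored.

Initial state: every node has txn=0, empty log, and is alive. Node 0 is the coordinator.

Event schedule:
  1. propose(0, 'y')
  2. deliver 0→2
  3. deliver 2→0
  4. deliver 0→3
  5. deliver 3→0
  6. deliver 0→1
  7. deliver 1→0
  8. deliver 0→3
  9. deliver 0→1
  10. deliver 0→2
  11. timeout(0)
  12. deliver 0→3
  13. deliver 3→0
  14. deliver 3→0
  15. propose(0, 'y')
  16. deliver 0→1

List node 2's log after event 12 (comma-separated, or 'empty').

1. propose(0,'y'):  <0:coor t1 ->
2. deliver 0→2:  <2:part t1 ->
3. deliver 2→0:  nop
4. deliver 0→3:  <3:part t1 ->
5. deliver 3→0:  nop
6. deliver 0→1:  <1:part t1 ->
7. deliver 1→0:  <0:coor t1 y>
8. deliver 0→3:  <3:part t1 y>
9. deliver 0→1:  <1:part t1 y>
10. deliver 0→2:  <2:part t1 y>
11. timeout(0):  <0:coor t2 y>
12. deliver 0→3:  <3:part t2 y>

y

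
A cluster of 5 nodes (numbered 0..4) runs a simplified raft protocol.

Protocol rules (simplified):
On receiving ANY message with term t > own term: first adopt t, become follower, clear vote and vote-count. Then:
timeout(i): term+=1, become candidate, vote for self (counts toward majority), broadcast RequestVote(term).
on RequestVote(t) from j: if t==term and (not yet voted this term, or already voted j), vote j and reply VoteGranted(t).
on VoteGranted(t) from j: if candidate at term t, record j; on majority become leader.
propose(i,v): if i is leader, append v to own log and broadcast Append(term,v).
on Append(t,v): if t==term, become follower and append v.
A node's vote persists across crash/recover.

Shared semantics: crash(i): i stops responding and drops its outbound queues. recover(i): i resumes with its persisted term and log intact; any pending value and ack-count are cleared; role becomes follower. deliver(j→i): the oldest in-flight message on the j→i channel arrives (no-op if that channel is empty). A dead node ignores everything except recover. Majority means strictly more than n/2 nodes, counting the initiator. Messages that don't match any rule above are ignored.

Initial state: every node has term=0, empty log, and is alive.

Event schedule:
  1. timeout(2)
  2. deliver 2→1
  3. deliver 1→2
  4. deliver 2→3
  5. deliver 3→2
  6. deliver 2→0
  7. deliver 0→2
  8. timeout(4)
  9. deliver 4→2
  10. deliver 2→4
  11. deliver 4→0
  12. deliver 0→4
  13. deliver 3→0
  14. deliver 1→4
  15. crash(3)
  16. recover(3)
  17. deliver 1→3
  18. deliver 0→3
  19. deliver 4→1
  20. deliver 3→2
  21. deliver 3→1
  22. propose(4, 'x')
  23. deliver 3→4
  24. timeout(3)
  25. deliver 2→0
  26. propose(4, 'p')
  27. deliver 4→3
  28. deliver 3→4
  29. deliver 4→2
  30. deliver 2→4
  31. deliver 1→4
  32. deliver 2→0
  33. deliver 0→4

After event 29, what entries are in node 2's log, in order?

empty

1. timeout(2):  <2:cand t1 ->
2. deliver 2→1:  <1:foll t1 ->
3. deliver 1→2:  nop
4. deliver 2→3:  <3:foll t1 ->
5. deliver 3→2:  <2:lead t1 ->
6. deliver 2→0:  <0:foll t1 ->
7. deliver 0→2:  nop
8. timeout(4):  <4:cand t1 ->
9. deliver 4→2:  nop
10. deliver 2→4:  nop
11. deliver 4→0:  nop
12. deliver 0→4:  nop
13. deliver 3→0:  nop
14. deliver 1→4:  nop
15. crash(3):  <3:✗foll t1 ->
16. recover(3):  <3:foll t1 ->
17. deliver 1→3:  nop
18. deliver 0→3:  nop
19. deliver 4→1:  nop
20. deliver 3→2:  nop
21. deliver 3→1:  nop
22. propose(4,'x'):  nop
23. deliver 3→4:  nop
24. timeout(3):  <3:cand t2 ->
25. deliver 2→0:  nop
26. propose(4,'p'):  nop
27. deliver 4→3:  nop
28. deliver 3→4:  <4:foll t2 ->
29. deliver 4→2:  nop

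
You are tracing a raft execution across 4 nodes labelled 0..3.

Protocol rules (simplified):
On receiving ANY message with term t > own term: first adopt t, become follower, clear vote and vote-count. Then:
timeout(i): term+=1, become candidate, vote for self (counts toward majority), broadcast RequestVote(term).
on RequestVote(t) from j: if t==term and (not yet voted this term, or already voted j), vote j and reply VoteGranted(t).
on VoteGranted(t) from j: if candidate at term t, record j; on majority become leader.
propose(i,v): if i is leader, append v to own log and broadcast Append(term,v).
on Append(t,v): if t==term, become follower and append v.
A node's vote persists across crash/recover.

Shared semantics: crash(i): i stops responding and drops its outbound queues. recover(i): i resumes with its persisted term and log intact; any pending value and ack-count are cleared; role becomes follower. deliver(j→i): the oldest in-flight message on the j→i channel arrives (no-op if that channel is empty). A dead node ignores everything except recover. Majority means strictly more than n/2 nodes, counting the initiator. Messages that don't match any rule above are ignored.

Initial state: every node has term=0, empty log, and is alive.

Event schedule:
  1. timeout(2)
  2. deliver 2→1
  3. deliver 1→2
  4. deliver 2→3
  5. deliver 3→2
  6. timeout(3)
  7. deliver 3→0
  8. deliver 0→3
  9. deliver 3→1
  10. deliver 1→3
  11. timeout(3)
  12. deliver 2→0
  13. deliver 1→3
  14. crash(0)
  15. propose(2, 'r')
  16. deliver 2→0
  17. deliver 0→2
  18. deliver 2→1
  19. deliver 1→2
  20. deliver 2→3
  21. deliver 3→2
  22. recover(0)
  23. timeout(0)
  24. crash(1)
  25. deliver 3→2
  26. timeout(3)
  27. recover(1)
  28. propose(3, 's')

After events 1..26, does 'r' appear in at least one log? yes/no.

yes

step 1 timeout(2): 2={cand,t=1,log=-}
step 2 deliver 2→1: 1={foll,t=1,log=-}
step 3 deliver 1→2: —
step 4 deliver 2→3: 3={foll,t=1,log=-}
step 5 deliver 3→2: 2={lead,t=1,log=-}
step 6 timeout(3): 3={cand,t=2,log=-}
step 7 deliver 3→0: 0={foll,t=2,log=-}
step 8 deliver 0→3: —
step 9 deliver 3→1: 1={foll,t=2,log=-}
step 10 deliver 1→3: 3={lead,t=2,log=-}
step 11 timeout(3): 3={cand,t=3,log=-}
step 12 deliver 2→0: —
step 13 deliver 1→3: —
step 14 crash(0): 0={✗foll,t=2,log=-}
step 15 propose(2,'r'): 2={lead,t=1,log=r}
step 16 deliver 2→0: —
step 17 deliver 0→2: —
step 18 deliver 2→1: —
step 19 deliver 1→2: —
step 20 deliver 2→3: —
step 21 deliver 3→2: 2={foll,t=2,log=r}
step 22 recover(0): 0={foll,t=2,log=-}
step 23 timeout(0): 0={cand,t=3,log=-}
step 24 crash(1): 1={✗foll,t=2,log=-}
step 25 deliver 3→2: 2={foll,t=3,log=r}
step 26 timeout(3): 3={cand,t=4,log=-}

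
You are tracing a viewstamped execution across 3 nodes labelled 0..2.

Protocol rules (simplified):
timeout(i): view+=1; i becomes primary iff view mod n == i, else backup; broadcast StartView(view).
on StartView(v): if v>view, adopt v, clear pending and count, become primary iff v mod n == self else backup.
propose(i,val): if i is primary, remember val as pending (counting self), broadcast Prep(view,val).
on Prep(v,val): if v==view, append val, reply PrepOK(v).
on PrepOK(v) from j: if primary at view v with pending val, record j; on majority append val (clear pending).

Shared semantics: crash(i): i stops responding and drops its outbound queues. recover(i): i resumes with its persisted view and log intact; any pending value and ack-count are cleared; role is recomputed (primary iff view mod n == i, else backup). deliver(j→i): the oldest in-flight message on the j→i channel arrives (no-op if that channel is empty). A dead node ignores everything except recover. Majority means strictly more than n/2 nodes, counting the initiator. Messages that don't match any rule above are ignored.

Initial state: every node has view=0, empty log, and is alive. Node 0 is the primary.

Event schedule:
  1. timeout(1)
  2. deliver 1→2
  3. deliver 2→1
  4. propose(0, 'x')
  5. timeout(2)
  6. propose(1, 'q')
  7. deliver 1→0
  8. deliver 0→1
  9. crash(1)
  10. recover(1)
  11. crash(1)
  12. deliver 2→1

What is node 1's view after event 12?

1

after 1 — timeout(1): n1:prim/v1/[-]
after 2 — deliver 1→2: n2:back/v1/[-]
after 3 — deliver 2→1: ·
after 4 — propose(0,'x'): ·
after 5 — timeout(2): n2:prim/v2/[-]
after 6 — propose(1,'q'): ·
after 7 — deliver 1→0: n0:back/v1/[-]
after 8 — deliver 0→1: ·
after 9 — crash(1): n1:✗prim/v1/[-]
after 10 — recover(1): n1:prim/v1/[-]
after 11 — crash(1): n1:✗prim/v1/[-]
after 12 — deliver 2→1: ·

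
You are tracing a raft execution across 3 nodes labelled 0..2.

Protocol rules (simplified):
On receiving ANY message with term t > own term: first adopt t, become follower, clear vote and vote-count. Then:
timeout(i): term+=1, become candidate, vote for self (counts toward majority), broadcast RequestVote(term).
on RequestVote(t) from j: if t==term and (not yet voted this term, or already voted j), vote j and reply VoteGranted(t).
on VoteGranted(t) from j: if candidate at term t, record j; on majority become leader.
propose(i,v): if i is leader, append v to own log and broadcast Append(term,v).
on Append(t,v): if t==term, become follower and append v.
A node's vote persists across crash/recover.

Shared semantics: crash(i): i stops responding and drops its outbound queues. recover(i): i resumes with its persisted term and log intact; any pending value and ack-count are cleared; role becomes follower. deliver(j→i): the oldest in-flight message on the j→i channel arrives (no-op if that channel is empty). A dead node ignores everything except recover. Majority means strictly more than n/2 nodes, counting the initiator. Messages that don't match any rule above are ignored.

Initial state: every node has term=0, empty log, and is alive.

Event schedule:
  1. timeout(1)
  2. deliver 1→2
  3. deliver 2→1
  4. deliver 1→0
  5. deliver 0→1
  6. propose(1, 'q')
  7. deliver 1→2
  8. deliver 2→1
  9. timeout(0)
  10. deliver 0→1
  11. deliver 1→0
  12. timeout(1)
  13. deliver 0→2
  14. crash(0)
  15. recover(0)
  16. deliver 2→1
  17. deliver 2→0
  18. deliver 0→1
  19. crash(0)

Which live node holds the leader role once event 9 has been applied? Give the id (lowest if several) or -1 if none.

1

step 1 timeout(1): 1={cand,t=1,log=-}
step 2 deliver 1→2: 2={foll,t=1,log=-}
step 3 deliver 2→1: 1={lead,t=1,log=-}
step 4 deliver 1→0: 0={foll,t=1,log=-}
step 5 deliver 0→1: —
step 6 propose(1,'q'): 1={lead,t=1,log=q}
step 7 deliver 1→2: 2={foll,t=1,log=q}
step 8 deliver 2→1: —
step 9 timeout(0): 0={cand,t=2,log=-}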